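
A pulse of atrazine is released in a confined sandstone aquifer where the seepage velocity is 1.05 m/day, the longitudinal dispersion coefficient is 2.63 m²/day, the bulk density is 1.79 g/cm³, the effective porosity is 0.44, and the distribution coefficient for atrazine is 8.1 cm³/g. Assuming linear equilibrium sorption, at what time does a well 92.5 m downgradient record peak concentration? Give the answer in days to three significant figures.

Retardation factor R = 1 + ρ_b·K_d/n = 1 + 1.79 × 8.1/0.44 = 33.95.
Sorption retards both mechanisms: v_R = v/R = 0.03093 m/day, D_R = D/R = 0.07747 m²/day.
Peak time from v_R²t² + 2D_R t − x² = 0: t = (√(D_R² + v_R²x²) − D_R)/v_R².
√(D_R² + v_R²x²) = √(0.07747² + 0.03093² × 92.5²) = 2.862; v_R² = 0.0009567.
t = (2.862 − 0.07747)/0.0009567 = 2910 days.

2910 days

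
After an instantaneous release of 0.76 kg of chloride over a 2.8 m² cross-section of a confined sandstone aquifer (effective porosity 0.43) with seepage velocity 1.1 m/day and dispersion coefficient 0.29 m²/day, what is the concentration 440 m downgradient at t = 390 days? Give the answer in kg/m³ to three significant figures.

0.0128 kg/m³

For an instantaneous plane source, C(x,t) = M/(n_e·A·√(4πDt)) · exp(−(x−vt)²/(4Dt)), with n_e·A the pore (flow) area.
Plume center vt = 1.1 × 390 = 429 m, so the well at 440 m is 11 m downgradient of the peak.
√(4πDt) = 37.70 m, giving peak height M/(n_e·A·√(4πDt)) = 0.76/(0.43 × 2.8 × 37.70) = 0.01674 kg/m³.
(x−vt)²/(4Dt) = (11)²/(4 × 0.29 × 390) = 0.2675; exp(−0.2675) = 0.7653.
C = 0.01674 × 0.7653 = 0.0128 kg/m³.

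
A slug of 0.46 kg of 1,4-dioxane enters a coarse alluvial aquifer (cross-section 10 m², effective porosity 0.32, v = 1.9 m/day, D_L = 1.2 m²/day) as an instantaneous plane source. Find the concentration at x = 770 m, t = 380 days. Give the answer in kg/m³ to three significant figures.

0.000537 kg/m³

For an instantaneous plane source, C(x,t) = M/(n_e·A·√(4πDt)) · exp(−(x−vt)²/(4Dt)), with n_e·A the pore (flow) area.
Plume center vt = 1.9 × 380 = 722 m, so the well at 770 m is 48 m downgradient of the peak.
√(4πDt) = 75.70 m, giving peak height M/(n_e·A·√(4πDt)) = 0.46/(0.32 × 10 × 75.70) = 0.001899 kg/m³.
(x−vt)²/(4Dt) = (48)²/(4 × 1.2 × 380) = 1.263; exp(−1.263) = 0.2828.
C = 0.001899 × 0.2828 = 0.000537 kg/m³.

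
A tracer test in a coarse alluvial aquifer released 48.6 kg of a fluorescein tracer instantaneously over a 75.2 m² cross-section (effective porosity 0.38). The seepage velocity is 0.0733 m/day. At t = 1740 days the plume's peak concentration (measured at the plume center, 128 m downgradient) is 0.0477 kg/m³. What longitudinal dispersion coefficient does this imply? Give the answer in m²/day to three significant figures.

0.0581 m²/day

At the plume center C_max = M/(n_e·A·√(4πDt)), so D = M²/(4πt·(n_e·A·C_max)²).
n_e·A·C_max = 0.38 × 75.2 × 0.0477 = 1.363 kg/m.
D = 48.6²/(4π × 1740 × 1.363²) = 0.0581 m²/day.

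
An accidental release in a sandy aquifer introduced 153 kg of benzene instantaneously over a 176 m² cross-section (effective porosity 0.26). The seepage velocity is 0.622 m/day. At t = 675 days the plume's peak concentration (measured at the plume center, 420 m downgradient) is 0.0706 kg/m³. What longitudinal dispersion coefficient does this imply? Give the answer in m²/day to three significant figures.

At the plume center C_max = M/(n_e·A·√(4πDt)), so D = M²/(4πt·(n_e·A·C_max)²).
n_e·A·C_max = 0.26 × 176 × 0.0706 = 3.231 kg/m.
D = 153²/(4π × 675 × 3.231²) = 0.264 m²/day.

0.264 m²/day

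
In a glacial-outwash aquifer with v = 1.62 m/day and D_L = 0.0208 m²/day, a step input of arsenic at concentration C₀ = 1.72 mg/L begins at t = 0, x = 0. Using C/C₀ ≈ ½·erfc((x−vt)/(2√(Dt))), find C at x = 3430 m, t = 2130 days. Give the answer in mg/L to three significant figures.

1.70 mg/L

For a continuous step input, C/C₀ ≈ ½·erfc((x−vt)/(2√(Dt))).
vt = 1.62 × 2130 = 3450.6 m and 2√(Dt) = 2√(0.0208 × 2130) = 13.31 m.
Argument (x−vt)/(2√(Dt)) = (3430 − 3450.6)/13.31 = -1.548; ½·erfc(-1.548) = 0.9857.
C = 1.72 × 0.9857 = 1.70 mg/L.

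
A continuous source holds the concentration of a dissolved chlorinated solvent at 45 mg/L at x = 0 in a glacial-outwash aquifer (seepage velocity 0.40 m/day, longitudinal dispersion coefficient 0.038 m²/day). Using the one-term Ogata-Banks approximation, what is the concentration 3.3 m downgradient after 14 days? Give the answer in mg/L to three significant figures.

For a continuous step input, C/C₀ ≈ ½·erfc((x−vt)/(2√(Dt))).
vt = 0.40 × 14 = 5.6 m and 2√(Dt) = 2√(0.038 × 14) = 1.459 m.
Argument (x−vt)/(2√(Dt)) = (3.3 − 5.6)/1.459 = -1.576; ½·erfc(-1.576) = 0.9871.
C = 45 × 0.9871 = 44.4 mg/L.

44.4 mg/L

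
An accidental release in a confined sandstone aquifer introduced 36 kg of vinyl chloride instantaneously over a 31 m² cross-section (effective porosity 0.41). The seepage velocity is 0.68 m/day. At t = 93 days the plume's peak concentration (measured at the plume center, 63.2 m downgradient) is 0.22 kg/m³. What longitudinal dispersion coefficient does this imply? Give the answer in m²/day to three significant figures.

At the plume center C_max = M/(n_e·A·√(4πDt)), so D = M²/(4πt·(n_e·A·C_max)²).
n_e·A·C_max = 0.41 × 31 × 0.22 = 2.796 kg/m.
D = 36²/(4π × 93 × 2.796²) = 0.142 m²/day.

0.142 m²/day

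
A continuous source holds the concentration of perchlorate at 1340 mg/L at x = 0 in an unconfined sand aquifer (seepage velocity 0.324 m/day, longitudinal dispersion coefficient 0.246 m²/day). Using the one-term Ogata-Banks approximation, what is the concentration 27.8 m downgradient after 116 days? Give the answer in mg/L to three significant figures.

1210 mg/L

For a continuous step input, C/C₀ ≈ ½·erfc((x−vt)/(2√(Dt))).
vt = 0.324 × 116 = 37.584 m and 2√(Dt) = 2√(0.246 × 116) = 10.68 m.
Argument (x−vt)/(2√(Dt)) = (27.8 − 37.584)/10.68 = -0.9161; ½·erfc(-0.9161) = 0.9024.
C = 1340 × 0.9024 = 1210 mg/L.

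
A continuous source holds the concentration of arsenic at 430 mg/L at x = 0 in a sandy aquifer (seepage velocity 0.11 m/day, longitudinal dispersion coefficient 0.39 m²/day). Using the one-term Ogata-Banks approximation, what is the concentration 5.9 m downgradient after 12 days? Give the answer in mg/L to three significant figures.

28.9 mg/L

For a continuous step input, C/C₀ ≈ ½·erfc((x−vt)/(2√(Dt))).
vt = 0.11 × 12 = 1.32 m and 2√(Dt) = 2√(0.39 × 12) = 4.327 m.
Argument (x−vt)/(2√(Dt)) = (5.9 − 1.32)/4.327 = 1.058; ½·erfc(1.058) = 0.06730.
C = 430 × 0.06730 = 28.9 mg/L.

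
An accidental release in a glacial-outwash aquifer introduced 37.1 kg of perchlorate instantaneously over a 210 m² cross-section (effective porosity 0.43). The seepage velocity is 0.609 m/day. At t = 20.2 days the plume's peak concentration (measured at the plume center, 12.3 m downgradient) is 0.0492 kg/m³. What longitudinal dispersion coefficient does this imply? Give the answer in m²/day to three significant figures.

At the plume center C_max = M/(n_e·A·√(4πDt)), so D = M²/(4πt·(n_e·A·C_max)²).
n_e·A·C_max = 0.43 × 210 × 0.0492 = 4.443 kg/m.
D = 37.1²/(4π × 20.2 × 4.443²) = 0.275 m²/day.

0.275 m²/day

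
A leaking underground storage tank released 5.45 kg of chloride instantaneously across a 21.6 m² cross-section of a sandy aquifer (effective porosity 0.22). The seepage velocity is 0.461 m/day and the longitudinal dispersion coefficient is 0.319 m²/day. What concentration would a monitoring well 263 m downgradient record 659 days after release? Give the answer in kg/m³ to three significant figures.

For an instantaneous plane source, C(x,t) = M/(n_e·A·√(4πDt)) · exp(−(x−vt)²/(4Dt)), with n_e·A the pore (flow) area.
Plume center vt = 0.461 × 659 = 303.799 m, so the well at 263 m is 40.799 m upgradient of the peak.
√(4πDt) = 51.40 m, giving peak height M/(n_e·A·√(4πDt)) = 5.45/(0.22 × 21.6 × 51.40) = 0.02231 kg/m³.
(x−vt)²/(4Dt) = (-40.799)²/(4 × 0.319 × 659) = 1.980; exp(−1.980) = 0.1381.
C = 0.02231 × 0.1381 = 0.00308 kg/m³.

0.00308 kg/m³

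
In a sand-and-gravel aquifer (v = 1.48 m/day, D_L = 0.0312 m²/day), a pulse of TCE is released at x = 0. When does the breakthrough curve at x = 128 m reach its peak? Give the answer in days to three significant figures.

For the 1D instantaneous-source solution, setting ∂C/∂t = 0 at fixed x gives v²t² + 2Dt − x² = 0, so t = (√(D² + v²x²) − D)/v².
√(D² + v²x²) = √(0.0312² + 1.48² × 128²) = 189.4; v² = 2.1904.
t = (189.4 − 0.0312)/2.1904 = 86.5 days (vs. the pure-advection estimate x/v = 86.5 d).

86.5 days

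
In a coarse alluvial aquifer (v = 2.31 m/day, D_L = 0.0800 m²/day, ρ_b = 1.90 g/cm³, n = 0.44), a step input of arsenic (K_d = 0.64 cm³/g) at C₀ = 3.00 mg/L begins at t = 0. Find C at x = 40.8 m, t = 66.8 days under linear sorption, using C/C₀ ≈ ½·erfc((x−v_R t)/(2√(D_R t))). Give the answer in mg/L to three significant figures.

1.64 mg/L

Retardation factor R = 1 + ρ_b·K_d/n = 1 + 1.90 × 0.64/0.44 = 3.764.
Sorption retards both mechanisms: v_R = v/R = 0.6137 m/day, D_R = D/R = 0.02125 m²/day.
v_R·t = 0.6137 × 66.8 = 40.99516 m; 2√(D_R t) = 2.383 m; argument = (40.8 − 40.99516)/2.383 = -0.08190.
C = C₀ × ½·erfc(-0.08190) = 3.00 × 0.5461 = 1.64 mg/L.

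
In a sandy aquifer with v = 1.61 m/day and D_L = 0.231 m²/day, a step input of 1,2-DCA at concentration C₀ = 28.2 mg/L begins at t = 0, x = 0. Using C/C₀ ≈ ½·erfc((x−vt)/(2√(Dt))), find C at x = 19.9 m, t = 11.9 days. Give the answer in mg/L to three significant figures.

For a continuous step input, C/C₀ ≈ ½·erfc((x−vt)/(2√(Dt))).
vt = 1.61 × 11.9 = 19.159 m and 2√(Dt) = 2√(0.231 × 11.9) = 3.316 m.
Argument (x−vt)/(2√(Dt)) = (19.9 − 19.159)/3.316 = 0.2235; ½·erfc(0.2235) = 0.3760.
C = 28.2 × 0.3760 = 10.6 mg/L.

10.6 mg/L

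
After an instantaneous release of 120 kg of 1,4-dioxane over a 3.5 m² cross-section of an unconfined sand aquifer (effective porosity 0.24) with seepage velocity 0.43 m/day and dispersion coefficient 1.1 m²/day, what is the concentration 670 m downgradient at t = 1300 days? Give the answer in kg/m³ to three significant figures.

0.124 kg/m³

For an instantaneous plane source, C(x,t) = M/(n_e·A·√(4πDt)) · exp(−(x−vt)²/(4Dt)), with n_e·A the pore (flow) area.
Plume center vt = 0.43 × 1300 = 559 m, so the well at 670 m is 111 m downgradient of the peak.
√(4πDt) = 134.1 m, giving peak height M/(n_e·A·√(4πDt)) = 120/(0.24 × 3.5 × 134.1) = 1.065 kg/m³.
(x−vt)²/(4Dt) = (111)²/(4 × 1.1 × 1300) = 2.154; exp(−2.154) = 0.1160.
C = 1.065 × 0.1160 = 0.124 kg/m³.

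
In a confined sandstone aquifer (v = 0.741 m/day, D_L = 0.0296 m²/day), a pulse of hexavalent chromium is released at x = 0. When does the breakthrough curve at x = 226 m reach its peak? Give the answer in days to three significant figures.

For the 1D instantaneous-source solution, setting ∂C/∂t = 0 at fixed x gives v²t² + 2Dt − x² = 0, so t = (√(D² + v²x²) − D)/v².
√(D² + v²x²) = √(0.0296² + 0.741² × 226²) = 167.5; v² = 0.549081.
t = (167.5 − 0.0296)/0.549081 = 305 days (vs. the pure-advection estimate x/v = 305 d).

305 days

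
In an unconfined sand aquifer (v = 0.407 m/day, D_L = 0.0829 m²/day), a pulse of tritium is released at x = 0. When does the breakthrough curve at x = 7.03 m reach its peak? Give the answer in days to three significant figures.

For the 1D instantaneous-source solution, setting ∂C/∂t = 0 at fixed x gives v²t² + 2Dt − x² = 0, so t = (√(D² + v²x²) − D)/v².
√(D² + v²x²) = √(0.0829² + 0.407² × 7.03²) = 2.862; v² = 0.165649.
t = (2.862 − 0.0829)/0.165649 = 16.8 days (vs. the pure-advection estimate x/v = 17.3 d).

16.8 days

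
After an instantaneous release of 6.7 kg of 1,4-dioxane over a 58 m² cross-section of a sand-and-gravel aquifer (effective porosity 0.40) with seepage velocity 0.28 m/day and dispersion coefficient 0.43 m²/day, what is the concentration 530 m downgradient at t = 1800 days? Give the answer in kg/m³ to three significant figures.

For an instantaneous plane source, C(x,t) = M/(n_e·A·√(4πDt)) · exp(−(x−vt)²/(4Dt)), with n_e·A the pore (flow) area.
Plume center vt = 0.28 × 1800 = 504 m, so the well at 530 m is 26 m downgradient of the peak.
√(4πDt) = 98.62 m, giving peak height M/(n_e·A·√(4πDt)) = 6.7/(0.40 × 58 × 98.62) = 0.002928 kg/m³.
(x−vt)²/(4Dt) = (26)²/(4 × 0.43 × 1800) = 0.2183; exp(−0.2183) = 0.8039.
C = 0.002928 × 0.8039 = 0.00235 kg/m³.

0.00235 kg/m³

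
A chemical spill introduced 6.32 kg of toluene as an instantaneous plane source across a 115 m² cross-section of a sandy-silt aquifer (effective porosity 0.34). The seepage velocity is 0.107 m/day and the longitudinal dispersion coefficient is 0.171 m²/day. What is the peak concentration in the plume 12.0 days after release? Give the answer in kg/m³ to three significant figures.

0.0318 kg/m³

The peak of an instantaneous 1D plume sits at x = vt; there the Gaussian factor is 1 and C_max = M/(n_e·A·√(4πDt)), where n_e·A is the pore area the mass is dissolved in.
√(4πDt) = √(4π × 0.171 × 12.0) = 5.078 m, so C_max = 6.32/(0.34 × 115 × 5.078) = 0.0318 kg/m³.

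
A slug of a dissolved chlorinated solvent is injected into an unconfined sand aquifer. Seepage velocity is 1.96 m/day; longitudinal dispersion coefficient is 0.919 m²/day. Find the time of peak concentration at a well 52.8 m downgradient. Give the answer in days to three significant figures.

26.7 days

For the 1D instantaneous-source solution, setting ∂C/∂t = 0 at fixed x gives v²t² + 2Dt − x² = 0, so t = (√(D² + v²x²) − D)/v².
√(D² + v²x²) = √(0.919² + 1.96² × 52.8²) = 103.5; v² = 3.8416.
t = (103.5 − 0.919)/3.8416 = 26.7 days (vs. the pure-advection estimate x/v = 26.9 d).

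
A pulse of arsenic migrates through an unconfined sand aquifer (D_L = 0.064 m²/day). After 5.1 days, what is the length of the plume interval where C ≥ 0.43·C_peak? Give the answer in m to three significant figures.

The plume is Gaussian with σ = √(2Dt) = √(2 × 0.064 × 5.1) = 0.8080 m.
C/C_peak = exp(−Δx²/(2σ²)) = 0.43 ⇒ Δx = σ·√(−2 ln 0.43) = 0.8080 × 1.299 = 1.050 m.
Width = 2Δx = 2.10 m.

2.10 m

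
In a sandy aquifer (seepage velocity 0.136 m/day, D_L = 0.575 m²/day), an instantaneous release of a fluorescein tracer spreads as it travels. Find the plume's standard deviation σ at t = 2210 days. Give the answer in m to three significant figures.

Dispersive spreading gives a Gaussian with σ² = 2Dt; advection only shifts the center.
σ = √(2 × 0.575 × 2210) = 50.4 m.

50.4 m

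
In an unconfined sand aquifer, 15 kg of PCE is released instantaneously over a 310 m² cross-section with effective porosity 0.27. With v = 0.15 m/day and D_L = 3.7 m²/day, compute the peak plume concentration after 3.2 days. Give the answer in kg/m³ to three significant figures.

0.0147 kg/m³

The peak of an instantaneous 1D plume sits at x = vt; there the Gaussian factor is 1 and C_max = M/(n_e·A·√(4πDt)), where n_e·A is the pore area the mass is dissolved in.
√(4πDt) = √(4π × 3.7 × 3.2) = 12.20 m, so C_max = 15/(0.27 × 310 × 12.20) = 0.0147 kg/m³.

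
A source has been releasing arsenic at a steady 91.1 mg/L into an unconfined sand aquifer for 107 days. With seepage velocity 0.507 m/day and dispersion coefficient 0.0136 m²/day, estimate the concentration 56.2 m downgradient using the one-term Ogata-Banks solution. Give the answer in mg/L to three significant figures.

11.5 mg/L

For a continuous step input, C/C₀ ≈ ½·erfc((x−vt)/(2√(Dt))).
vt = 0.507 × 107 = 54.249 m and 2√(Dt) = 2√(0.0136 × 107) = 2.413 m.
Argument (x−vt)/(2√(Dt)) = (56.2 − 54.249)/2.413 = 0.8085; ½·erfc(0.8085) = 0.1264.
C = 91.1 × 0.1264 = 11.5 mg/L.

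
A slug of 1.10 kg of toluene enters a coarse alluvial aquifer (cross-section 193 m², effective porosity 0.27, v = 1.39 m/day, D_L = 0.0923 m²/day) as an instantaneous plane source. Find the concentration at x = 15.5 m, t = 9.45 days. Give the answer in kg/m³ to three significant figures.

0.00128 kg/m³

For an instantaneous plane source, C(x,t) = M/(n_e·A·√(4πDt)) · exp(−(x−vt)²/(4Dt)), with n_e·A the pore (flow) area.
Plume center vt = 1.39 × 9.45 = 13.1355 m, so the well at 15.5 m is 2.3645 m downgradient of the peak.
√(4πDt) = 3.311 m, giving peak height M/(n_e·A·√(4πDt)) = 1.10/(0.27 × 193 × 3.311) = 0.006375 kg/m³.
(x−vt)²/(4Dt) = (2.3645)²/(4 × 0.0923 × 9.45) = 1.602; exp(−1.602) = 0.2015.
C = 0.006375 × 0.2015 = 0.00128 kg/m³.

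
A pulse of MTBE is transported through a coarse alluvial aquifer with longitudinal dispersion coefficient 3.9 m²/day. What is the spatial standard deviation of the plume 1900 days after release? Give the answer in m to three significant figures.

Dispersive spreading gives a Gaussian with σ² = 2Dt; advection only shifts the center.
σ = √(2 × 3.9 × 1900) = 122 m.

122 m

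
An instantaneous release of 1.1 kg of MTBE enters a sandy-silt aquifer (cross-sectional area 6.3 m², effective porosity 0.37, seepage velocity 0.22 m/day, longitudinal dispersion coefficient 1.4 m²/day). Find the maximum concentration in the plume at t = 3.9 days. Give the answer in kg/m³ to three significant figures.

0.0570 kg/m³

The peak of an instantaneous 1D plume sits at x = vt; there the Gaussian factor is 1 and C_max = M/(n_e·A·√(4πDt)), where n_e·A is the pore area the mass is dissolved in.
√(4πDt) = √(4π × 1.4 × 3.9) = 8.283 m, so C_max = 1.1/(0.37 × 6.3 × 8.283) = 0.0570 kg/m³.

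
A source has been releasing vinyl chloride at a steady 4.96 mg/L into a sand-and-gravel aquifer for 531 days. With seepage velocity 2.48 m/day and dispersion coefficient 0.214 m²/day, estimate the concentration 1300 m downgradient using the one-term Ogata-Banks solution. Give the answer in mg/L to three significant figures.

4.31 mg/L

For a continuous step input, C/C₀ ≈ ½·erfc((x−vt)/(2√(Dt))).
vt = 2.48 × 531 = 1316.88 m and 2√(Dt) = 2√(0.214 × 531) = 21.32 m.
Argument (x−vt)/(2√(Dt)) = (1300 − 1316.88)/21.32 = -0.7917; ½·erfc(-0.7917) = 0.8686.
C = 4.96 × 0.8686 = 4.31 mg/L.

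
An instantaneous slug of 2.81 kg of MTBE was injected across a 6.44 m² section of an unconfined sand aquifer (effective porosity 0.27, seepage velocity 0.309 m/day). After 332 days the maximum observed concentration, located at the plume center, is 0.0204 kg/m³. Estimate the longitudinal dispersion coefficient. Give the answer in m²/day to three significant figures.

At the plume center C_max = M/(n_e·A·√(4πDt)), so D = M²/(4πt·(n_e·A·C_max)²).
n_e·A·C_max = 0.27 × 6.44 × 0.0204 = 0.03547 kg/m.
D = 2.81²/(4π × 332 × 0.03547²) = 1.50 m²/day.

1.50 m²/day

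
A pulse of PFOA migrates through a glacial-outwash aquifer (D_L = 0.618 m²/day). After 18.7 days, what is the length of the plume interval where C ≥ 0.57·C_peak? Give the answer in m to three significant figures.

The plume is Gaussian with σ = √(2Dt) = √(2 × 0.618 × 18.7) = 4.808 m.
C/C_peak = exp(−Δx²/(2σ²)) = 0.57 ⇒ Δx = σ·√(−2 ln 0.57) = 4.808 × 1.060 = 5.096 m.
Width = 2Δx = 10.2 m.

10.2 m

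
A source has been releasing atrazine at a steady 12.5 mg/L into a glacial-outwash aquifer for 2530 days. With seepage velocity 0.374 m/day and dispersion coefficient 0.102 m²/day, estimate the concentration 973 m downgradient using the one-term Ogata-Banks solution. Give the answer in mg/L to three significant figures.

1.49 mg/L

For a continuous step input, C/C₀ ≈ ½·erfc((x−vt)/(2√(Dt))).
vt = 0.374 × 2530 = 946.22 m and 2√(Dt) = 2√(0.102 × 2530) = 32.13 m.
Argument (x−vt)/(2√(Dt)) = (973 − 946.22)/32.13 = 0.8335; ½·erfc(0.8335) = 0.1192.
C = 12.5 × 0.1192 = 1.49 mg/L.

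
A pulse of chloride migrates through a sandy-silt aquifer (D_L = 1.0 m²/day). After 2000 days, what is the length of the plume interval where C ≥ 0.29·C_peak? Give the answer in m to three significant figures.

The plume is Gaussian with σ = √(2Dt) = √(2 × 1.0 × 2000) = 63.25 m.
C/C_peak = exp(−Δx²/(2σ²)) = 0.29 ⇒ Δx = σ·√(−2 ln 0.29) = 63.25 × 1.573 = 99.49 m.
Width = 2Δx = 199 m.

199 m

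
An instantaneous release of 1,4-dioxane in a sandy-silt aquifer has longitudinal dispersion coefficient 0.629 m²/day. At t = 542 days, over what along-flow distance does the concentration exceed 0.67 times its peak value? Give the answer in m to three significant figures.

46.7 m

The plume is Gaussian with σ = √(2Dt) = √(2 × 0.629 × 542) = 26.11 m.
C/C_peak = exp(−Δx²/(2σ²)) = 0.67 ⇒ Δx = σ·√(−2 ln 0.67) = 26.11 × 0.8950 = 23.37 m.
Width = 2Δx = 46.7 m.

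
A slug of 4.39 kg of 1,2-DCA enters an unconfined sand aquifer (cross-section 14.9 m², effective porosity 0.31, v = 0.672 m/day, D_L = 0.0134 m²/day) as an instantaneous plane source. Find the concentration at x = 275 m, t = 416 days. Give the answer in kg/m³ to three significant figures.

For an instantaneous plane source, C(x,t) = M/(n_e·A·√(4πDt)) · exp(−(x−vt)²/(4Dt)), with n_e·A the pore (flow) area.
Plume center vt = 0.672 × 416 = 279.552 m, so the well at 275 m is 4.552 m upgradient of the peak.
√(4πDt) = 8.370 m, giving peak height M/(n_e·A·√(4πDt)) = 4.39/(0.31 × 14.9 × 8.370) = 0.1136 kg/m³.
(x−vt)²/(4Dt) = (-4.552)²/(4 × 0.0134 × 416) = 0.9293; exp(−0.9293) = 0.3948.
C = 0.1136 × 0.3948 = 0.0448 kg/m³.

0.0448 kg/m³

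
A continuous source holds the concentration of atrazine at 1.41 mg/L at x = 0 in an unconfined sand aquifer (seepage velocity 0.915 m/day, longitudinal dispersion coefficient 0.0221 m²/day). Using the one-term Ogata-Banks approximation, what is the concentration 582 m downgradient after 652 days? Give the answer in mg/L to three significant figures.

1.41 mg/L

For a continuous step input, C/C₀ ≈ ½·erfc((x−vt)/(2√(Dt))).
vt = 0.915 × 652 = 596.58 m and 2√(Dt) = 2√(0.0221 × 652) = 7.592 m.
Argument (x−vt)/(2√(Dt)) = (582 − 596.58)/7.592 = -1.920; ½·erfc(-1.920) = 0.9967.
C = 1.41 × 0.9967 = 1.41 mg/L.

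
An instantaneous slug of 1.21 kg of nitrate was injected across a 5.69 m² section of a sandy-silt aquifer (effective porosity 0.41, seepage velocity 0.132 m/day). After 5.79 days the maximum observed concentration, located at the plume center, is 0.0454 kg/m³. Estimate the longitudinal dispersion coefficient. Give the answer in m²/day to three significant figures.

1.79 m²/day

At the plume center C_max = M/(n_e·A·√(4πDt)), so D = M²/(4πt·(n_e·A·C_max)²).
n_e·A·C_max = 0.41 × 5.69 × 0.0454 = 0.1059 kg/m.
D = 1.21²/(4π × 5.79 × 0.1059²) = 1.79 m²/day.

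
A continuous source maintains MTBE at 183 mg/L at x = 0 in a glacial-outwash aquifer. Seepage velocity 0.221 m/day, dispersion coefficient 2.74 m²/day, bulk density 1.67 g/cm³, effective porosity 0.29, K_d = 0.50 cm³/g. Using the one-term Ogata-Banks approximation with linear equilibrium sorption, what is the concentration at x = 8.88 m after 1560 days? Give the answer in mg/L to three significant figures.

Retardation factor R = 1 + ρ_b·K_d/n = 1 + 1.67 × 0.50/0.29 = 3.879.
Sorption retards both mechanisms: v_R = v/R = 0.05697 m/day, D_R = D/R = 0.7064 m²/day.
v_R·t = 0.05697 × 1560 = 88.8732 m; 2√(D_R t) = 66.39 m; argument = (8.88 − 88.8732)/66.39 = -1.205.
C = C₀ × ½·erfc(-1.205) = 183 × 0.9558 = 175 mg/L.

175 mg/L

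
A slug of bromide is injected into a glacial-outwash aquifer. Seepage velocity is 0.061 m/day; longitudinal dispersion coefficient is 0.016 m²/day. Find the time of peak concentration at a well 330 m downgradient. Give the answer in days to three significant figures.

For the 1D instantaneous-source solution, setting ∂C/∂t = 0 at fixed x gives v²t² + 2Dt − x² = 0, so t = (√(D² + v²x²) − D)/v².
√(D² + v²x²) = √(0.016² + 0.061² × 330²) = 20.13; v² = 0.003721.
t = (20.13 − 0.016)/0.003721 = 5410 days (vs. the pure-advection estimate x/v = 5410 d).

5410 days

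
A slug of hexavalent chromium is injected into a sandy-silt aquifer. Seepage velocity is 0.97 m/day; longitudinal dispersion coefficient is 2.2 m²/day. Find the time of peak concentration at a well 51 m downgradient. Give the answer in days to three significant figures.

50.3 days

For the 1D instantaneous-source solution, setting ∂C/∂t = 0 at fixed x gives v²t² + 2Dt − x² = 0, so t = (√(D² + v²x²) − D)/v².
√(D² + v²x²) = √(2.2² + 0.97² × 51²) = 49.52; v² = 0.9409.
t = (49.52 − 2.2)/0.9409 = 50.3 days (vs. the pure-advection estimate x/v = 52.6 d).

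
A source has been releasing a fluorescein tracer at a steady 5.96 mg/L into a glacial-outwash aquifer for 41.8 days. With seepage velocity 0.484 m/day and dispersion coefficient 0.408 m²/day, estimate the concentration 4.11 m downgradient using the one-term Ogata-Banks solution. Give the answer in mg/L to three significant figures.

5.94 mg/L

For a continuous step input, C/C₀ ≈ ½·erfc((x−vt)/(2√(Dt))).
vt = 0.484 × 41.8 = 20.2312 m and 2√(Dt) = 2√(0.408 × 41.8) = 8.259 m.
Argument (x−vt)/(2√(Dt)) = (4.11 − 20.2312)/8.259 = -1.952; ½·erfc(-1.952) = 0.9971.
C = 5.96 × 0.9971 = 5.94 mg/L.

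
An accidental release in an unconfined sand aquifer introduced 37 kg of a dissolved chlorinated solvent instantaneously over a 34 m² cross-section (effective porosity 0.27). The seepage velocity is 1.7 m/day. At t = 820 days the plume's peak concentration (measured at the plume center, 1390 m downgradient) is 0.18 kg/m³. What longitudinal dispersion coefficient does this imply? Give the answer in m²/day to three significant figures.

At the plume center C_max = M/(n_e·A·√(4πDt)), so D = M²/(4πt·(n_e·A·C_max)²).
n_e·A·C_max = 0.27 × 34 × 0.18 = 1.652 kg/m.
D = 37²/(4π × 820 × 1.652²) = 0.0487 m²/day.

0.0487 m²/day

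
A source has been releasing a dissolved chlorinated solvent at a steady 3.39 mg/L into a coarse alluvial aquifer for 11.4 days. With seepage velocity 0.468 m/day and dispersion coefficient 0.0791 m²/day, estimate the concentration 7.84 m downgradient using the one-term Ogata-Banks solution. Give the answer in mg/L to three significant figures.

0.105 mg/L

For a continuous step input, C/C₀ ≈ ½·erfc((x−vt)/(2√(Dt))).
vt = 0.468 × 11.4 = 5.3352 m and 2√(Dt) = 2√(0.0791 × 11.4) = 1.899 m.
Argument (x−vt)/(2√(Dt)) = (7.84 − 5.3352)/1.899 = 1.319; ½·erfc(1.319) = 0.03107.
C = 3.39 × 0.03107 = 0.105 mg/L.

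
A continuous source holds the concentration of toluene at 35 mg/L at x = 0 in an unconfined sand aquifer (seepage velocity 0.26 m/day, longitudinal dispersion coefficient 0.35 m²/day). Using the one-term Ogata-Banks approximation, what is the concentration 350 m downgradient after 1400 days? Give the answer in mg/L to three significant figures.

23.5 mg/L

For a continuous step input, C/C₀ ≈ ½·erfc((x−vt)/(2√(Dt))).
vt = 0.26 × 1400 = 364 m and 2√(Dt) = 2√(0.35 × 1400) = 44.27 m.
Argument (x−vt)/(2√(Dt)) = (350 − 364)/44.27 = -0.3162; ½·erfc(-0.3162) = 0.6726.
C = 35 × 0.6726 = 23.5 mg/L.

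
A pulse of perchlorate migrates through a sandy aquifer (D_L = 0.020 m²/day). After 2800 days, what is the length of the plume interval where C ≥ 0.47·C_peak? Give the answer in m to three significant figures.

26.0 m

The plume is Gaussian with σ = √(2Dt) = √(2 × 0.020 × 2800) = 10.58 m.
C/C_peak = exp(−Δx²/(2σ²)) = 0.47 ⇒ Δx = σ·√(−2 ln 0.47) = 10.58 × 1.229 = 13.00 m.
Width = 2Δx = 26.0 m.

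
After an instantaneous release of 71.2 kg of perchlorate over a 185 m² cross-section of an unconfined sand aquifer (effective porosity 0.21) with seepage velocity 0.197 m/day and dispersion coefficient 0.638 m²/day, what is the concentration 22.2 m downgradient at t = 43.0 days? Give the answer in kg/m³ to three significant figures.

For an instantaneous plane source, C(x,t) = M/(n_e·A·√(4πDt)) · exp(−(x−vt)²/(4Dt)), with n_e·A the pore (flow) area.
Plume center vt = 0.197 × 43.0 = 8.471 m, so the well at 22.2 m is 13.729 m downgradient of the peak.
√(4πDt) = 18.57 m, giving peak height M/(n_e·A·√(4πDt)) = 71.2/(0.21 × 185 × 18.57) = 0.09869 kg/m³.
(x−vt)²/(4Dt) = (13.729)²/(4 × 0.638 × 43.0) = 1.718; exp(−1.718) = 0.1794.
C = 0.09869 × 0.1794 = 0.0177 kg/m³.

0.0177 kg/m³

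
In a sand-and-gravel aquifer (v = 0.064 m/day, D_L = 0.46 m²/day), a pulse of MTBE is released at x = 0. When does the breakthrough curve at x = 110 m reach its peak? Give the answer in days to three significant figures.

1610 days

For the 1D instantaneous-source solution, setting ∂C/∂t = 0 at fixed x gives v²t² + 2Dt − x² = 0, so t = (√(D² + v²x²) − D)/v².
√(D² + v²x²) = √(0.46² + 0.064² × 110²) = 7.055; v² = 0.004096.
t = (7.055 − 0.46)/0.004096 = 1610 days (vs. the pure-advection estimate x/v = 1720 d).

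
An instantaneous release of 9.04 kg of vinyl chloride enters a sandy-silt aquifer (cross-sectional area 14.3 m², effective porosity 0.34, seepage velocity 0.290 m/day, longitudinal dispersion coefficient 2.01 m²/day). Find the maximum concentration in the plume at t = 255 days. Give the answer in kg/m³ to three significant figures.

0.0232 kg/m³

The peak of an instantaneous 1D plume sits at x = vt; there the Gaussian factor is 1 and C_max = M/(n_e·A·√(4πDt)), where n_e·A is the pore area the mass is dissolved in.
√(4πDt) = √(4π × 2.01 × 255) = 80.26 m, so C_max = 9.04/(0.34 × 14.3 × 80.26) = 0.0232 kg/m³.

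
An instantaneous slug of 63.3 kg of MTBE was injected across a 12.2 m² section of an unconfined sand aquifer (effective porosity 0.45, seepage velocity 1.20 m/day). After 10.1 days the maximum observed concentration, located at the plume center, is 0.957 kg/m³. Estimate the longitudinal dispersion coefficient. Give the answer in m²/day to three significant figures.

1.14 m²/day

At the plume center C_max = M/(n_e·A·√(4πDt)), so D = M²/(4πt·(n_e·A·C_max)²).
n_e·A·C_max = 0.45 × 12.2 × 0.957 = 5.254 kg/m.
D = 63.3²/(4π × 10.1 × 5.254²) = 1.14 m²/day.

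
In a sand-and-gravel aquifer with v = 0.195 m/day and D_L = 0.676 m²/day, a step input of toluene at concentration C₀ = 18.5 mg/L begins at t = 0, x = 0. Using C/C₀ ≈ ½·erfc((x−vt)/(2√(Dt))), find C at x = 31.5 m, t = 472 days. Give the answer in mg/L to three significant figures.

For a continuous step input, C/C₀ ≈ ½·erfc((x−vt)/(2√(Dt))).
vt = 0.195 × 472 = 92.04 m and 2√(Dt) = 2√(0.676 × 472) = 35.73 m.
Argument (x−vt)/(2√(Dt)) = (31.5 − 92.04)/35.73 = -1.694; ½·erfc(-1.694) = 0.9917.
C = 18.5 × 0.9917 = 18.3 mg/L.

18.3 mg/L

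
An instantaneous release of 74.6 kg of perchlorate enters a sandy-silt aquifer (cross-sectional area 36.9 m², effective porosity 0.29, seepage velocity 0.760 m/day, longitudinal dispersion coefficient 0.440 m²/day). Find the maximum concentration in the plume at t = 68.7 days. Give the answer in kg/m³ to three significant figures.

0.358 kg/m³

The peak of an instantaneous 1D plume sits at x = vt; there the Gaussian factor is 1 and C_max = M/(n_e·A·√(4πDt)), where n_e·A is the pore area the mass is dissolved in.
√(4πDt) = √(4π × 0.440 × 68.7) = 19.49 m, so C_max = 74.6/(0.29 × 36.9 × 19.49) = 0.358 kg/m³.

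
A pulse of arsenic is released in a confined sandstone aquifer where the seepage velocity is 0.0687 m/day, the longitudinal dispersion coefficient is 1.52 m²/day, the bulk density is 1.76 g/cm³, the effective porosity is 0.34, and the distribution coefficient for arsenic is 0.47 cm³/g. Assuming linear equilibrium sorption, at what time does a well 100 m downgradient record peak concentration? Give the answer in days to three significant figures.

Retardation factor R = 1 + ρ_b·K_d/n = 1 + 1.76 × 0.47/0.34 = 3.433.
Sorption retards both mechanisms: v_R = v/R = 0.02001 m/day, D_R = D/R = 0.4428 m²/day.
Peak time from v_R²t² + 2D_R t − x² = 0: t = (√(D_R² + v_R²x²) − D_R)/v_R².
√(D_R² + v_R²x²) = √(0.4428² + 0.02001² × 100²) = 2.049; v_R² = 0.0004004.
t = (2.049 − 0.4428)/0.0004004 = 4010 days.

4010 days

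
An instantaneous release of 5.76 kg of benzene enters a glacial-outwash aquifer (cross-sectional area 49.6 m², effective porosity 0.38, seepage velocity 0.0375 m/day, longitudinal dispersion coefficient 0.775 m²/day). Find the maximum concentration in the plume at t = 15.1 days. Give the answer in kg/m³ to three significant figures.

The peak of an instantaneous 1D plume sits at x = vt; there the Gaussian factor is 1 and C_max = M/(n_e·A·√(4πDt)), where n_e·A is the pore area the mass is dissolved in.
√(4πDt) = √(4π × 0.775 × 15.1) = 12.13 m, so C_max = 5.76/(0.38 × 49.6 × 12.13) = 0.0252 kg/m³.

0.0252 kg/m³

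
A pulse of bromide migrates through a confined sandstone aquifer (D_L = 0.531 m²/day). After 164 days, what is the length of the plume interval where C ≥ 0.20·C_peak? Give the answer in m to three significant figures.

47.4 m

The plume is Gaussian with σ = √(2Dt) = √(2 × 0.531 × 164) = 13.20 m.
C/C_peak = exp(−Δx²/(2σ²)) = 0.20 ⇒ Δx = σ·√(−2 ln 0.20) = 13.20 × 1.794 = 23.68 m.
Width = 2Δx = 47.4 m.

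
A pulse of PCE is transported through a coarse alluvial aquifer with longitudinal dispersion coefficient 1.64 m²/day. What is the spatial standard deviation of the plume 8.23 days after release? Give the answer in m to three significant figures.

5.20 m

Dispersive spreading gives a Gaussian with σ² = 2Dt; advection only shifts the center.
σ = √(2 × 1.64 × 8.23) = 5.20 m.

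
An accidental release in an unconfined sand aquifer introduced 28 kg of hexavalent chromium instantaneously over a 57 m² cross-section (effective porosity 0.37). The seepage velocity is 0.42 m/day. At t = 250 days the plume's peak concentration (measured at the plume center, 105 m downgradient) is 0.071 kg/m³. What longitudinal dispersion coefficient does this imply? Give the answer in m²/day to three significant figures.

0.111 m²/day

At the plume center C_max = M/(n_e·A·√(4πDt)), so D = M²/(4πt·(n_e·A·C_max)²).
n_e·A·C_max = 0.37 × 57 × 0.071 = 1.497 kg/m.
D = 28²/(4π × 250 × 1.497²) = 0.111 m²/day.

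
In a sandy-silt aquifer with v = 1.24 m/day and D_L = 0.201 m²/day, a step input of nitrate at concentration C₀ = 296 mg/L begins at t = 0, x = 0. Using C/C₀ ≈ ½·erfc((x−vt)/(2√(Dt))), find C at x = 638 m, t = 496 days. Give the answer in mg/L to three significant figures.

For a continuous step input, C/C₀ ≈ ½·erfc((x−vt)/(2√(Dt))).
vt = 1.24 × 496 = 615.04 m and 2√(Dt) = 2√(0.201 × 496) = 19.97 m.
Argument (x−vt)/(2√(Dt)) = (638 − 615.04)/19.97 = 1.150; ½·erfc(1.150) = 0.05194.
C = 296 × 0.05194 = 15.4 mg/L.

15.4 mg/L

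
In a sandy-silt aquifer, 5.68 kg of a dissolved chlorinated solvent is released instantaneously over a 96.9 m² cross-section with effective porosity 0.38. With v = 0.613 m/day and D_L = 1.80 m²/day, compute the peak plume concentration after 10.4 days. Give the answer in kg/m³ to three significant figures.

The peak of an instantaneous 1D plume sits at x = vt; there the Gaussian factor is 1 and C_max = M/(n_e·A·√(4πDt)), where n_e·A is the pore area the mass is dissolved in.
√(4πDt) = √(4π × 1.80 × 10.4) = 15.34 m, so C_max = 5.68/(0.38 × 96.9 × 15.34) = 0.0101 kg/m³.

0.0101 kg/m³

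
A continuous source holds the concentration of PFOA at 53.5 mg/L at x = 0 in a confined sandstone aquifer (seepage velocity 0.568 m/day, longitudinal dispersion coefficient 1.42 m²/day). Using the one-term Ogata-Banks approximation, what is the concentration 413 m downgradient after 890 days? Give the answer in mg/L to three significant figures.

For a continuous step input, C/C₀ ≈ ½·erfc((x−vt)/(2√(Dt))).
vt = 0.568 × 890 = 505.52 m and 2√(Dt) = 2√(1.42 × 890) = 71.10 m.
Argument (x−vt)/(2√(Dt)) = (413 − 505.52)/71.10 = -1.301; ½·erfc(-1.301) = 0.9671.
C = 53.5 × 0.9671 = 51.7 mg/L.

51.7 mg/L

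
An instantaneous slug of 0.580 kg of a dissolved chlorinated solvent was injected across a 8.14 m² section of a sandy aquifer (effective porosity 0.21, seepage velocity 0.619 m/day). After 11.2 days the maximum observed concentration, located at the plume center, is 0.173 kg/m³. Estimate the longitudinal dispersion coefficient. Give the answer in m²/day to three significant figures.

0.0273 m²/day

At the plume center C_max = M/(n_e·A·√(4πDt)), so D = M²/(4πt·(n_e·A·C_max)²).
n_e·A·C_max = 0.21 × 8.14 × 0.173 = 0.2957 kg/m.
D = 0.580²/(4π × 11.2 × 0.2957²) = 0.0273 m²/day.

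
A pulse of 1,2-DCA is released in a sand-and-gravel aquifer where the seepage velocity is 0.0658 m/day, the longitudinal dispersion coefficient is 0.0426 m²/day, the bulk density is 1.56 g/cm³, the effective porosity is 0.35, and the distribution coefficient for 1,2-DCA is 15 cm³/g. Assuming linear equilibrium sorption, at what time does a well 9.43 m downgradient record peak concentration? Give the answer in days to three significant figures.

9080 days

Retardation factor R = 1 + ρ_b·K_d/n = 1 + 1.56 × 15/0.35 = 67.86.
Sorption retards both mechanisms: v_R = v/R = 0.0009696 m/day, D_R = D/R = 0.0006278 m²/day.
Peak time from v_R²t² + 2D_R t − x² = 0: t = (√(D_R² + v_R²x²) − D_R)/v_R².
√(D_R² + v_R²x²) = √(0.0006278² + 0.0009696² × 9.43²) = 0.009165; v_R² = 9.401e-07.
t = (0.009165 − 0.0006278)/9.401e-07 = 9080 days.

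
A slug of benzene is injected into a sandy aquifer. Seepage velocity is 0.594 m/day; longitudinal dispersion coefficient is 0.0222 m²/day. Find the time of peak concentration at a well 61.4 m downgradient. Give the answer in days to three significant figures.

103 days

For the 1D instantaneous-source solution, setting ∂C/∂t = 0 at fixed x gives v²t² + 2Dt − x² = 0, so t = (√(D² + v²x²) − D)/v².
√(D² + v²x²) = √(0.0222² + 0.594² × 61.4²) = 36.47; v² = 0.352836.
t = (36.47 − 0.0222)/0.352836 = 103 days (vs. the pure-advection estimate x/v = 103 d).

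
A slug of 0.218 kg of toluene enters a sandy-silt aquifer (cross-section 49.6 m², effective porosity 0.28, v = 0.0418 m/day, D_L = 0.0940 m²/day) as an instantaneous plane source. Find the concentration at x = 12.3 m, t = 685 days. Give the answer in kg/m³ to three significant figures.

For an instantaneous plane source, C(x,t) = M/(n_e·A·√(4πDt)) · exp(−(x−vt)²/(4Dt)), with n_e·A the pore (flow) area.
Plume center vt = 0.0418 × 685 = 28.633 m, so the well at 12.3 m is 16.333 m upgradient of the peak.
√(4πDt) = 28.45 m, giving peak height M/(n_e·A·√(4πDt)) = 0.218/(0.28 × 49.6 × 28.45) = 0.0005517 kg/m³.
(x−vt)²/(4Dt) = (-16.333)²/(4 × 0.0940 × 685) = 1.036; exp(−1.036) = 0.3549.
C = 0.0005517 × 0.3549 = 0.000196 kg/m³.

0.000196 kg/m³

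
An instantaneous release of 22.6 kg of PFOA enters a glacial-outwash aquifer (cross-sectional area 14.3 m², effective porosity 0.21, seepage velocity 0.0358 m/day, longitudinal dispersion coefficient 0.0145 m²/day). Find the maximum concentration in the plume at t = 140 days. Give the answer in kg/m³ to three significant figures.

The peak of an instantaneous 1D plume sits at x = vt; there the Gaussian factor is 1 and C_max = M/(n_e·A·√(4πDt)), where n_e·A is the pore area the mass is dissolved in.
√(4πDt) = √(4π × 0.0145 × 140) = 5.051 m, so C_max = 22.6/(0.21 × 14.3 × 5.051) = 1.49 kg/m³.

1.49 kg/m³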